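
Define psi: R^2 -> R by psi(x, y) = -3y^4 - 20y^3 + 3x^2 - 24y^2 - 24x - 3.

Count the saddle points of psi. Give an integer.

2

psi separates as a function of x plus a function of y, so ∇psi=0 decouples.
∂psi/∂x = 6(x - 4) = 0 at x ∈ {4}; ∂psi/∂y = -12y(y + 1)(y + 4) = 0 at y ∈ {-4, -1, 0}.
The Hessian is diagonal: diag(psi_xx, psi_yy). Second derivatives: psi_xx(4)=6; psi_yy(-4)=-144, psi_yy(-1)=36, psi_yy(0)=-48.
Saddle points occur where the two diagonal entries have opposite signs: (4, -4), (4, 0). Count: 2.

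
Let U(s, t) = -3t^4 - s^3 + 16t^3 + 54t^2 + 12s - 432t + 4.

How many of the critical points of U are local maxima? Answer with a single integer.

2

U separates as a function of s plus a function of t, so ∇U=0 decouples.
∂U/∂s = -3(s - 2)(s + 2) = 0 at s ∈ {-2, 2}; ∂U/∂t = -12(t - 4)(t - 3)(t + 3) = 0 at t ∈ {-3, 3, 4}.
The Hessian is diagonal: diag(U_ss, U_tt). Second derivatives: U_ss(-2)=12, U_ss(2)=-12; U_tt(-3)=-504, U_tt(3)=72, U_tt(4)=-84.
Local maxima occur where both diagonal entries negative: (2, -3), (2, 4). Count: 2.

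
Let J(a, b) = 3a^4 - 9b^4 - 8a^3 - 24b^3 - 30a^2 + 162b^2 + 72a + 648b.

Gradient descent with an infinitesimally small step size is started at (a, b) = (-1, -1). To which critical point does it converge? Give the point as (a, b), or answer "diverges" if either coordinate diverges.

(-2, -2)

J is separable, so gradient descent decouples: a follows -∂J/∂a, b follows -∂J/∂b.
∂J/∂a = 12(a - 3)(a - 1)(a + 2); at a=-1 this is 96, so a decreases.
∂J/∂b = -36(b - 3)(b + 2)(b + 3); at b=-1 this is 288, so b decreases.
a converges to its nearest critical value -2 (a local min of the a-part); b converges to -2. The iterate converges to (-2, -2).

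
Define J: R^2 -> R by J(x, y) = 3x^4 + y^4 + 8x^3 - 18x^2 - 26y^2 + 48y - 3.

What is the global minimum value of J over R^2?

J(x,y) separates as P(x) + Q(y) − 3, so its minimum is min P + min Q − 3.
P'(x) = 12x(x - 1)(x + 3) vanishes at x ∈ {-3, 0, 1}; Q'(y) = 4(y - 3)(y - 1)(y + 4) vanishes at y ∈ {-4, 1, 3}.
Local minima of P (where P''>0): P(-3)=-135, P(1)=-7. Local minima of Q: Q(-4)=-352, Q(3)=-9.
So the global minimum of J is P(-3) + Q(-4) − 3 = -135 − 352 − 3 = -490, attained at (-3, -4).

-490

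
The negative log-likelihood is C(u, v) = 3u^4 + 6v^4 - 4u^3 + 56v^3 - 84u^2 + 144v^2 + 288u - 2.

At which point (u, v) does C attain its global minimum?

(-4, 0)

C(u,v) separates as P(u) + Q(v) − 2, so its minimum is min P + min Q − 2.
P'(u) = 12(u - 3)(u - 2)(u + 4) vanishes at u ∈ {-4, 2, 3}; Q'(v) = 24v(v + 3)(v + 4) vanishes at v ∈ {-4, -3, 0}.
Local minima of P (where P''>0): P(-4)=-1472, P(3)=243. Local minima of Q: Q(-4)=256, Q(0)=0.
So the global minimum of C is P(-4) + Q(0) − 2 = -1472 + 0 − 2 = -1474, attained at (-4, 0).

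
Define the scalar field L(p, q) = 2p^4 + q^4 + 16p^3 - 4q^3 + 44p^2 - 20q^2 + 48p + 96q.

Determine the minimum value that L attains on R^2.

-297

L(p,q) separates as A(p) + B(q), so its minimum is min A + min B.
A'(p) = 8(p + 1)(p + 2)(p + 3) vanishes at p ∈ {-3, -2, -1}; B'(q) = 4(q - 4)(q - 2)(q + 3) vanishes at q ∈ {-3, 2, 4}.
Local minima of A (where A''>0): A(-3)=-18, A(-1)=-18. Local minima of B: B(-3)=-279, B(4)=64.
So the global minimum of L is A(-3) + B(-3) = -18 − 279 = -297, attained at (-3, -3).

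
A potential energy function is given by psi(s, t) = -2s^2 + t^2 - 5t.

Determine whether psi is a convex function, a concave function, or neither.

neither

psi is quadratic, so its Hessian is the constant matrix H = [[-4, 0], [0, 2]].
det(H) = -8, tr(H) = -2.
det(H) < 0, so H is indefinite: neither convex nor concave.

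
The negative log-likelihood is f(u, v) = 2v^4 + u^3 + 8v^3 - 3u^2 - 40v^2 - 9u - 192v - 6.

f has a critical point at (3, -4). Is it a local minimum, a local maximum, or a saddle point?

local minimum

The mixed partial ∂²f/∂u∂v is 0, so the Hessian at any point is diag(f_uu, f_vv) = diag(6(u - 1), 8(3v^2 + 6v - 10)).
At (3, -4): H = diag(12, 112).
Both eigenvalues are positive, so H is positive definite: a local minimum.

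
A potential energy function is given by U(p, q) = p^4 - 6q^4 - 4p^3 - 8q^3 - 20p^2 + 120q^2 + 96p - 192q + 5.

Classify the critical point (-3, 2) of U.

saddle point

The mixed partial ∂²U/∂p∂q is 0, so the Hessian at any point is diag(U_pp, U_qq) = diag(4(3p^2 - 6p - 10), 24(-3q^2 - 2q + 10)).
At (-3, 2): H = diag(140, -144).
The eigenvalues have opposite signs, so H is indefinite: a saddle point.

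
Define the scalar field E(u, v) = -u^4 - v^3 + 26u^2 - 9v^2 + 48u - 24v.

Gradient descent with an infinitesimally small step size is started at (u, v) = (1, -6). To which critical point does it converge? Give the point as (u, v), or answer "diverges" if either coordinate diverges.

(-1, -4)

E is separable, so gradient descent decouples: u follows -∂E/∂u, v follows -∂E/∂v.
∂E/∂u = -4(u - 4)(u + 1)(u + 3); at u=1 this is 96, so u decreases.
∂E/∂v = -3(v + 2)(v + 4); at v=-6 this is -24, so v increases.
u converges to its nearest critical value -1 (a local min of the u-part); v converges to -4. The iterate converges to (-1, -4).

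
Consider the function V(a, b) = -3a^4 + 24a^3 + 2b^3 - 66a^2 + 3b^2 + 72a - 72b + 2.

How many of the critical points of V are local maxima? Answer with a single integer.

V separates as a function of a plus a function of b, so ∇V=0 decouples.
∂V/∂a = -12(a - 3)(a - 2)(a - 1) = 0 at a ∈ {1, 2, 3}; ∂V/∂b = 6(b - 3)(b + 4) = 0 at b ∈ {-4, 3}.
The Hessian is diagonal: diag(V_aa, V_bb). Second derivatives: V_aa(1)=-24, V_aa(2)=12, V_aa(3)=-24; V_bb(-4)=-42, V_bb(3)=42.
Local maxima occur where both diagonal entries negative: (1, -4), (3, -4). Count: 2.

2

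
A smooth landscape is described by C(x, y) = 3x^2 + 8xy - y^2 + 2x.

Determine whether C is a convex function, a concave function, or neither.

neither

C is quadratic, so its Hessian is the constant matrix H = [[6, 8], [8, -2]].
det(H) = -76, tr(H) = 4.
det(H) < 0, so H is indefinite: neither convex nor concave.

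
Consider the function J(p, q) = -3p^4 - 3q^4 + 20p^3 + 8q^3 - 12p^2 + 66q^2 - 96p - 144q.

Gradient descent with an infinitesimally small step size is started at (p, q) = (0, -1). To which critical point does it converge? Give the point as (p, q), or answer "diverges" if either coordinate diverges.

(2, 1)

J is separable, so gradient descent decouples: p follows -∂J/∂p, q follows -∂J/∂q.
∂J/∂p = -12(p - 4)(p - 2)(p + 1); at p=0 this is -96, so p increases.
∂J/∂q = -12(q - 4)(q - 1)(q + 3); at q=-1 this is -240, so q increases.
p converges to its nearest critical value 2 (a local min of the p-part); q converges to 1. The iterate converges to (2, 1).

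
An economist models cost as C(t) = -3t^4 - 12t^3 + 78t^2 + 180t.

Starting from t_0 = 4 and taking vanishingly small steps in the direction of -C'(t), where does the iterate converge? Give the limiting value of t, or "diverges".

diverges

C'(t) = -12(t - 3)(t + 1)(t + 5), so C'(4) = -540.
Gradient descent moves in the -C' direction, i.e. t is increasing.
There is no critical point above t=4, and C' keeps the same sign, so the iterate runs off to +∞.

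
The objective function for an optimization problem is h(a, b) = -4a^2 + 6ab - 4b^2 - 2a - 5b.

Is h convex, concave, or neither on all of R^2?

h is quadratic, so its Hessian is the constant matrix H = [[-8, 6], [6, -8]].
det(H) = 28, tr(H) = -16.
det(H) > 0 and tr(H) < 0, so H is negative definite everywhere: concave.

concave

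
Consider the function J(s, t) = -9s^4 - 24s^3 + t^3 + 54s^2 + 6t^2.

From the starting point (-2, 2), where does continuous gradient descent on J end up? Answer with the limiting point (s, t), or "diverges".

(0, 0)

J is separable, so gradient descent decouples: s follows -∂J/∂s, t follows -∂J/∂t.
∂J/∂s = -36s(s - 1)(s + 3); at s=-2 this is -216, so s increases.
∂J/∂t = 3t(t + 4); at t=2 this is 36, so t decreases.
s converges to its nearest critical value 0 (a local min of the s-part); t converges to 0. The iterate converges to (0, 0).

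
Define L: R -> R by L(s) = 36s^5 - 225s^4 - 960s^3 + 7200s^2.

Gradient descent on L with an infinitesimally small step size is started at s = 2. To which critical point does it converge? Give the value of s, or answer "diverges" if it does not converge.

0

L'(s) = 180s(s - 5)(s - 4)(s + 4), so L'(2) = 12960.
Gradient descent moves in the -L' direction, i.e. s is decreasing.
The nearest critical point in that direction is s = 0, where L'' = 14400 > 0 (a local minimum). The iterate converges there.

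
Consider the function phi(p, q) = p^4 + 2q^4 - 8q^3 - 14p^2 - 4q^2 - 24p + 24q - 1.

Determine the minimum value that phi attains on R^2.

phi(p,q) separates as A(p) + B(q) − 1, so its minimum is min A + min B − 1.
A'(p) = 4(p - 3)(p + 1)(p + 2) vanishes at p ∈ {-2, -1, 3}; B'(q) = 8(q - 3)(q - 1)(q + 1) vanishes at q ∈ {-1, 1, 3}.
Local minima of A (where A''>0): A(-2)=8, A(3)=-117. Local minima of B: B(-1)=-18, B(3)=-18.
So the global minimum of phi is A(3) + B(-1) − 1 = -117 − 18 − 1 = -136, attained at (3, -1).

-136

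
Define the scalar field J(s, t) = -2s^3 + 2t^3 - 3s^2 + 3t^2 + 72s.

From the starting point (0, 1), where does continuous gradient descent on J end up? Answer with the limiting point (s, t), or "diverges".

(-4, 0)

J is separable, so gradient descent decouples: s follows -∂J/∂s, t follows -∂J/∂t.
∂J/∂s = -6(s - 3)(s + 4); at s=0 this is 72, so s decreases.
∂J/∂t = 6t(t + 1); at t=1 this is 12, so t decreases.
s converges to its nearest critical value -4 (a local min of the s-part); t converges to 0. The iterate converges to (-4, 0).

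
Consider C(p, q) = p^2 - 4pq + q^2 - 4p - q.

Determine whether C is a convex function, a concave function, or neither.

neither

C is quadratic, so its Hessian is the constant matrix H = [[2, -4], [-4, 2]].
det(H) = -12, tr(H) = 4.
det(H) < 0, so H is indefinite: neither convex nor concave.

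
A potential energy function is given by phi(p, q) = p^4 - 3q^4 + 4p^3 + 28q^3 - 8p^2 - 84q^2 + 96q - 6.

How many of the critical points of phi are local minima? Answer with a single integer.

phi separates as a function of p plus a function of q, so ∇phi=0 decouples.
∂phi/∂p = 4p(p - 1)(p + 4) = 0 at p ∈ {-4, 0, 1}; ∂phi/∂q = -12(q - 4)(q - 2)(q - 1) = 0 at q ∈ {1, 2, 4}.
The Hessian is diagonal: diag(phi_pp, phi_qq). Second derivatives: phi_pp(-4)=80, phi_pp(0)=-16, phi_pp(1)=20; phi_qq(1)=-36, phi_qq(2)=24, phi_qq(4)=-72.
Local minima occur where both diagonal entries positive: (-4, 2), (1, 2). Count: 2.

2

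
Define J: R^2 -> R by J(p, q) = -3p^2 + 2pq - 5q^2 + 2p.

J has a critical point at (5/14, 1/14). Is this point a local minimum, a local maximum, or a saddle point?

local maximum

The Hessian of J is constant: H = [[-6, 2], [2, -10]].
det(H) = (-6)·(-10) − 2² = 56.
det(H) > 0 and tr(H) = -16 < 0, so H is negative definite and the point is a local maximum.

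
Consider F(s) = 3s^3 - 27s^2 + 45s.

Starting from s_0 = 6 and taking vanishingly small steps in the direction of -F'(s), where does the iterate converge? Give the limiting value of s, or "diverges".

5

F'(s) = 9(s - 5)(s - 1), so F'(6) = 45.
Gradient descent moves in the -F' direction, i.e. s is decreasing.
The nearest critical point in that direction is s = 5, where F'' = 36 > 0 (a local minimum). The iterate converges there.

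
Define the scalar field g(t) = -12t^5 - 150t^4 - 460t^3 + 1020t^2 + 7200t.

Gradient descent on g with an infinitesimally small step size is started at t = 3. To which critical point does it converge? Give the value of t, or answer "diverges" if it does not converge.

diverges

g'(t) = -60(t - 2)(t + 3)(t + 4)(t + 5), so g'(3) = -20160.
Gradient descent moves in the -g' direction, i.e. t is increasing.
There is no critical point above t=3, and g' keeps the same sign, so the iterate runs off to +∞.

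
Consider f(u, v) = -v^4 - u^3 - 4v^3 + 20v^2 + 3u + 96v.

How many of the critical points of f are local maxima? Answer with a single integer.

2

f separates as a function of u plus a function of v, so ∇f=0 decouples.
∂f/∂u = -3(u - 1)(u + 1) = 0 at u ∈ {-1, 1}; ∂f/∂v = -4(v - 3)(v + 2)(v + 4) = 0 at v ∈ {-4, -2, 3}.
The Hessian is diagonal: diag(f_uu, f_vv). Second derivatives: f_uu(-1)=6, f_uu(1)=-6; f_vv(-4)=-56, f_vv(-2)=40, f_vv(3)=-140.
Local maxima occur where both diagonal entries negative: (1, -4), (1, 3). Count: 2.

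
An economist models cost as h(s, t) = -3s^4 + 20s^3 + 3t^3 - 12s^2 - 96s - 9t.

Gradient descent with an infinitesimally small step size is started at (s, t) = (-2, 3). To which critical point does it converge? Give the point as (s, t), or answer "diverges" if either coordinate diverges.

h is separable, so gradient descent decouples: s follows -∂h/∂s, t follows -∂h/∂t.
∂h/∂s = -12(s - 4)(s - 2)(s + 1); at s=-2 this is 288, so s decreases.
∂h/∂t = 9(t - 1)(t + 1); at t=3 this is 72, so t decreases.
The s-coordinate has no critical point in that direction and runs off to infinity.

diverges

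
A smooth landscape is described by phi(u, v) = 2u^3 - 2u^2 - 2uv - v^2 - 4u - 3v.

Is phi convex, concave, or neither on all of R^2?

The term 2u^3 is cubic, so the Hessian is not constant.
∂²phi/∂u² = 12u - 4, which takes both signs as u varies (negative for sufficiently negative u). A diagonal entry of the Hessian changing sign means the Hessian is neither positive- nor negative-semidefinite on all of R^2.

neither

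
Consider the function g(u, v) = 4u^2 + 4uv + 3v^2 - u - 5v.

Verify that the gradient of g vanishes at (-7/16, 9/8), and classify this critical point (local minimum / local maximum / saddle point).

∇g = (8u + 4v - 1, 4u + 6v - 5); substituting (-7/16, 9/8) gives ∇g = (0, 0), so (-7/16, 9/8) is indeed a critical point.
The Hessian of g is constant: H = [[8, 4], [4, 6]].
det(H) = 8·6 − 4² = 32.
det(H) > 0 and tr(H) = 14 > 0, so H is positive definite and the point is a local minimum.

local minimum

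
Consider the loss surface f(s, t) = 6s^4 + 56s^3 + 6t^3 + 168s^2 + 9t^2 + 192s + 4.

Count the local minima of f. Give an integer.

f separates as a function of s plus a function of t, so ∇f=0 decouples.
∂f/∂s = 24(s + 1)(s + 2)(s + 4) = 0 at s ∈ {-4, -2, -1}; ∂f/∂t = 18t(t + 1) = 0 at t ∈ {-1, 0}.
The Hessian is diagonal: diag(f_ss, f_tt). Second derivatives: f_ss(-4)=144, f_ss(-2)=-48, f_ss(-1)=72; f_tt(-1)=-18, f_tt(0)=18.
Local minima occur where both diagonal entries positive: (-4, 0), (-1, 0). Count: 2.

2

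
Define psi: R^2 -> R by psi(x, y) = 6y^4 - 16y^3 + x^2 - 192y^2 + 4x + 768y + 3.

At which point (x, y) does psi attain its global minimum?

psi(x,y) separates as P(x) + Q(y) + 3, so its minimum is min P + min Q + 3.
P'(x) = 2x + 4 vanishes at x ∈ {-2}; Q'(y) = 24(y - 4)(y - 2)(y + 4) vanishes at y ∈ {-4, 2, 4}.
Local minima of P (where P''>0): P(-2)=-4. Local minima of Q: Q(-4)=-3584, Q(4)=512.
So the global minimum of psi is P(-2) + Q(-4) + 3 = -4 − 3584 + 3 = -3585, attained at (-2, -4).

(-2, -4)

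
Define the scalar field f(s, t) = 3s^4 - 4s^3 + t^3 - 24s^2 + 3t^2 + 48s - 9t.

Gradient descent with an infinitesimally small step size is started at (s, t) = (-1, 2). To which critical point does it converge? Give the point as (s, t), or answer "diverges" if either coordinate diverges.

f is separable, so gradient descent decouples: s follows -∂f/∂s, t follows -∂f/∂t.
∂f/∂s = 12(s - 2)(s - 1)(s + 2); at s=-1 this is 72, so s decreases.
∂f/∂t = 3(t - 1)(t + 3); at t=2 this is 15, so t decreases.
s converges to its nearest critical value -2 (a local min of the s-part); t converges to 1. The iterate converges to (-2, 1).

(-2, 1)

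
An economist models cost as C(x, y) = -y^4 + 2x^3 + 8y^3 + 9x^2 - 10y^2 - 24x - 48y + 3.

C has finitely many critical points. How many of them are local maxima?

C separates as a function of x plus a function of y, so ∇C=0 decouples.
∂C/∂x = 6(x - 1)(x + 4) = 0 at x ∈ {-4, 1}; ∂C/∂y = -4(y - 4)(y - 3)(y + 1) = 0 at y ∈ {-1, 3, 4}.
The Hessian is diagonal: diag(C_xx, C_yy). Second derivatives: C_xx(-4)=-30, C_xx(1)=30; C_yy(-1)=-80, C_yy(3)=16, C_yy(4)=-20.
Local maxima occur where both diagonal entries negative: (-4, -1), (-4, 4). Count: 2.

2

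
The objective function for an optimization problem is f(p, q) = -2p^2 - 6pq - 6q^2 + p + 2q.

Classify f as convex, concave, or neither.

f is quadratic, so its Hessian is the constant matrix H = [[-4, -6], [-6, -12]].
det(H) = 12, tr(H) = -16.
det(H) > 0 and tr(H) < 0, so H is negative definite everywhere: concave.

concave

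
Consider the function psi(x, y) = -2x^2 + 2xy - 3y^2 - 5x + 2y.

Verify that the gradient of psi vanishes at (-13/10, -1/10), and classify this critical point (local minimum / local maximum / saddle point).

local maximum

∇psi = (-4x + 2y - 5, 2x - 6y + 2); substituting (-13/10, -1/10) gives ∇psi = (0, 0), so (-13/10, -1/10) is indeed a critical point.
The Hessian of psi is constant: H = [[-4, 2], [2, -6]].
det(H) = (-4)·(-6) − 2² = 20.
det(H) > 0 and tr(H) = -10 < 0, so H is negative definite and the point is a local maximum.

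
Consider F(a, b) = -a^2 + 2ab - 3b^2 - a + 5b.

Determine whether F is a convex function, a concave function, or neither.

F is quadratic, so its Hessian is the constant matrix H = [[-2, 2], [2, -6]].
det(H) = 8, tr(H) = -8.
det(H) > 0 and tr(H) < 0, so H is negative definite everywhere: concave.

concave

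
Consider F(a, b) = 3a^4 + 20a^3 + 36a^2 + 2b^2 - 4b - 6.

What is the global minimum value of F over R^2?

-8

F(a,b) separates as P(a) + Q(b) − 6, so its minimum is min P + min Q − 6.
P'(a) = 12a(a + 2)(a + 3) vanishes at a ∈ {-3, -2, 0}; Q'(b) = 4b - 4 vanishes at b ∈ {1}.
Local minima of P (where P''>0): P(-3)=27, P(0)=0. Local minima of Q: Q(1)=-2.
So the global minimum of F is P(0) + Q(1) − 6 = 0 − 2 − 6 = -8, attained at (0, 1).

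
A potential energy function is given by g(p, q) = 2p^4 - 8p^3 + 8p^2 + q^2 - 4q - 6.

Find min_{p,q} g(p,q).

g(p,q) separates as A(p) + B(q) − 6, so its minimum is min A + min B − 6.
A'(p) = 8p(p - 2)(p - 1) vanishes at p ∈ {0, 1, 2}; B'(q) = 2q - 4 vanishes at q ∈ {2}.
Local minima of A (where A''>0): A(0)=0, A(2)=0. Local minima of B: B(2)=-4.
So the global minimum of g is A(0) + B(2) − 6 = 0 − 4 − 6 = -10, attained at (0, 2).

-10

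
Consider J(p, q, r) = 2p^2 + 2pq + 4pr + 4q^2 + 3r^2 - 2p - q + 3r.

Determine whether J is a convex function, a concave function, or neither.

convex

J is quadratic, so its Hessian is the constant matrix H = [[4, 2, 4], [2, 8, 0], [4, 0, 6]].
Leading principal minors: 4, 28, 40.
All positive ⇒ H ≻ 0 ⇒ convex.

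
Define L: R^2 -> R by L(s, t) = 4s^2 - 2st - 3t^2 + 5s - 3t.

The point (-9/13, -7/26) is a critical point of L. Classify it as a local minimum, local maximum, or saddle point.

saddle point

The Hessian of L is constant: H = [[8, -2], [-2, -6]].
det(H) = 8·(-6) − (-2)² = -52.
Since det(H) < 0, H is indefinite and the critical point is a saddle point.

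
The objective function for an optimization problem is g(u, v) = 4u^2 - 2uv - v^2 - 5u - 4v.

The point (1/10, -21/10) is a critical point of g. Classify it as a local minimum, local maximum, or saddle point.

The Hessian of g is constant: H = [[8, -2], [-2, -2]].
det(H) = 8·(-2) − (-2)² = -20.
Since det(H) < 0, H is indefinite and the critical point is a saddle point.

saddle point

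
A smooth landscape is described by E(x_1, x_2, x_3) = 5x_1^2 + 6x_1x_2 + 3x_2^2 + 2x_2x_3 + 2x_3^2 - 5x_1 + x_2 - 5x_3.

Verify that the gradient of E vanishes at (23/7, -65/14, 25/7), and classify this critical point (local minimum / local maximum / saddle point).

local minimum

∇E = (10x_1 + 6x_2 - 5, 6x_1 + 6x_2 + 2x_3 + 1, 2x_2 + 4x_3 - 5); substituting (23/7, -65/14, 25/7) gives ∇E = (0, 0, 0), so (23/7, -65/14, 25/7) is indeed a critical point.
The Hessian is constant: H = [[10, 6, 0], [6, 6, 2], [0, 2, 4]].
Leading principal minors: Δ₁ = 10, Δ₂ = 24, Δ₃ = 56.
All leading minors are positive, so H is positive definite: a local minimum.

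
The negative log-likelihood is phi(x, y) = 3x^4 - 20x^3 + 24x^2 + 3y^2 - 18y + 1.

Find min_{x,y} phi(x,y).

-154

phi(x,y) separates as P(x) + Q(y) + 1, so its minimum is min P + min Q + 1.
P'(x) = 12x(x - 4)(x - 1) vanishes at x ∈ {0, 1, 4}; Q'(y) = 6y - 18 vanishes at y ∈ {3}.
Local minima of P (where P''>0): P(0)=0, P(4)=-128. Local minima of Q: Q(3)=-27.
So the global minimum of phi is P(4) + Q(3) + 1 = -128 − 27 + 1 = -154, attained at (4, 3).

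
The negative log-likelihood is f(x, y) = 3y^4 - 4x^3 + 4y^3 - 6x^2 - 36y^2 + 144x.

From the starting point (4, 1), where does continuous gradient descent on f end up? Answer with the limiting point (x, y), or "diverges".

diverges

f is separable, so gradient descent decouples: x follows -∂f/∂x, y follows -∂f/∂y.
∂f/∂x = -12(x - 3)(x + 4); at x=4 this is -96, so x increases.
∂f/∂y = 12y(y - 2)(y + 3); at y=1 this is -48, so y increases.
The x-coordinate has no critical point in that direction and runs off to infinity.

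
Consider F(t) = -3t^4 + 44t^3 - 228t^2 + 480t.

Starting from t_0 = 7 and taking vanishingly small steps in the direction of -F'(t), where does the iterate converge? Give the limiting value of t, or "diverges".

F'(t) = -12(t - 5)(t - 4)(t - 2), so F'(7) = -360.
Gradient descent moves in the -F' direction, i.e. t is increasing.
There is no critical point above t=7, and F' keeps the same sign, so the iterate runs off to +∞.

diverges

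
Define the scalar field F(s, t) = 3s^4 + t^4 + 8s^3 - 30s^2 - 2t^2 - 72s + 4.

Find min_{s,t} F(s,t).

-149

F(s,t) separates as P(s) + Q(t) + 4, so its minimum is min P + min Q + 4.
P'(s) = 12(s - 2)(s + 1)(s + 3) vanishes at s ∈ {-3, -1, 2}; Q'(t) = 4t(t - 1)(t + 1) vanishes at t ∈ {-1, 0, 1}.
Local minima of P (where P''>0): P(-3)=-27, P(2)=-152. Local minima of Q: Q(-1)=-1, Q(1)=-1.
So the global minimum of F is P(2) + Q(-1) + 4 = -152 − 1 + 4 = -149, attained at (2, -1).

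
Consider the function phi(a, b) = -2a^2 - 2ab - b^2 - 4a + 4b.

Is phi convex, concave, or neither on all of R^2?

phi is quadratic, so its Hessian is the constant matrix H = [[-4, -2], [-2, -2]].
det(H) = 4, tr(H) = -6.
det(H) > 0 and tr(H) < 0, so H is negative definite everywhere: concave.

concave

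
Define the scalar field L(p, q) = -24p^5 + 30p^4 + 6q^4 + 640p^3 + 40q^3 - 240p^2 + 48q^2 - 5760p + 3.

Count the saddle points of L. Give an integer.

6

L separates as a function of p plus a function of q, so ∇L=0 decouples.
∂L/∂p = -120(p - 4)(p - 2)(p + 2)(p + 3) = 0 at p ∈ {-3, -2, 2, 4}; ∂L/∂q = 24q(q + 1)(q + 4) = 0 at q ∈ {-4, -1, 0}.
The Hessian is diagonal: diag(L_pp, L_qq). Second derivatives: L_pp(-3)=4200, L_pp(-2)=-2880, L_pp(2)=4800, L_pp(4)=-10080; L_qq(-4)=288, L_qq(-1)=-72, L_qq(0)=96.
Saddle points occur where the two diagonal entries have opposite signs: (-3, -1), (-2, -4), (-2, 0), (2, -1), (4, -4), (4, 0). Count: 6.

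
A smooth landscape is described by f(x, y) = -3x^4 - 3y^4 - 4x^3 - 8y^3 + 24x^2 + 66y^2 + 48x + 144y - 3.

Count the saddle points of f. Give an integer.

4

f separates as a function of x plus a function of y, so ∇f=0 decouples.
∂f/∂x = -12(x - 2)(x + 1)(x + 2) = 0 at x ∈ {-2, -1, 2}; ∂f/∂y = -12(y - 3)(y + 1)(y + 4) = 0 at y ∈ {-4, -1, 3}.
The Hessian is diagonal: diag(f_xx, f_yy). Second derivatives: f_xx(-2)=-48, f_xx(-1)=36, f_xx(2)=-144; f_yy(-4)=-252, f_yy(-1)=144, f_yy(3)=-336.
Saddle points occur where the two diagonal entries have opposite signs: (-2, -1), (-1, -4), (-1, 3), (2, -1). Count: 4.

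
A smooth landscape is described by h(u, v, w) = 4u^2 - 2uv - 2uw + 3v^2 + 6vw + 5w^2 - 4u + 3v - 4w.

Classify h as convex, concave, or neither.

convex

h is quadratic, so its Hessian is the constant matrix H = [[8, -2, -2], [-2, 6, 6], [-2, 6, 10]].
Leading principal minors: 8, 44, 176.
All positive ⇒ H ≻ 0 ⇒ convex.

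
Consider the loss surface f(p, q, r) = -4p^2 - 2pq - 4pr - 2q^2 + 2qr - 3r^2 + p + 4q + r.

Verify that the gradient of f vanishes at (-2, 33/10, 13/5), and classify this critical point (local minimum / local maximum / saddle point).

∇f = (-8p - 2q - 4r + 1, -2p - 4q + 2r + 4, -4p + 2q - 6r + 1); substituting (-2, 33/10, 13/5) gives ∇f = (0, 0, 0), so (-2, 33/10, 13/5) is indeed a critical point.
The Hessian is constant: H = [[-8, -2, -4], [-2, -4, 2], [-4, 2, -6]].
Leading principal minors: Δ₁ = -8, Δ₂ = 28, Δ₃ = -40.
The minors alternate sign starting negative (−, +, −), so H is negative definite: a local maximum.

local maximum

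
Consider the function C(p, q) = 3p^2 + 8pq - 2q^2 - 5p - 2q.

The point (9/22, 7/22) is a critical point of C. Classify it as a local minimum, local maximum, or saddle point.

The Hessian of C is constant: H = [[6, 8], [8, -4]].
det(H) = 6·(-4) − 8² = -88.
Since det(H) < 0, H is indefinite and the critical point is a saddle point.

saddle point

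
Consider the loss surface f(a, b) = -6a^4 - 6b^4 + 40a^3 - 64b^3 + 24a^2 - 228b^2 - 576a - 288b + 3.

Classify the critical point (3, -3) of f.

local minimum

The mixed partial ∂²f/∂a∂b is 0, so the Hessian at any point is diag(f_aa, f_bb) = diag(24(-3a^2 + 10a + 2), -24(3b^2 + 16b + 19)).
At (3, -3): H = diag(120, 48).
Both eigenvalues are positive, so H is positive definite: a local minimum.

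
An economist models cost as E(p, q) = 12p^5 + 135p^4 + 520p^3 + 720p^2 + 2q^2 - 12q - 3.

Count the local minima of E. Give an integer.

E separates as a function of p plus a function of q, so ∇E=0 decouples.
∂E/∂p = 60p(p + 2)(p + 3)(p + 4) = 0 at p ∈ {-4, -3, -2, 0}; ∂E/∂q = 4(q - 3) = 0 at q ∈ {3}.
The Hessian is diagonal: diag(E_pp, E_qq). Second derivatives: E_pp(-4)=-480, E_pp(-3)=180, E_pp(-2)=-240, E_pp(0)=1440; E_qq(3)=4.
Local minima occur where both diagonal entries positive: (-3, 3), (0, 3). Count: 2.

2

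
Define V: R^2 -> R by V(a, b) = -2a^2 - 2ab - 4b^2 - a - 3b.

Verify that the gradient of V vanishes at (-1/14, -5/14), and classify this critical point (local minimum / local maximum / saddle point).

∇V = (-4a - 2b - 1, -2a - 8b - 3); substituting (-1/14, -5/14) gives ∇V = (0, 0), so (-1/14, -5/14) is indeed a critical point.
The Hessian of V is constant: H = [[-4, -2], [-2, -8]].
det(H) = (-4)·(-8) − (-2)² = 28.
det(H) > 0 and tr(H) = -12 < 0, so H is negative definite and the point is a local maximum.

local maximum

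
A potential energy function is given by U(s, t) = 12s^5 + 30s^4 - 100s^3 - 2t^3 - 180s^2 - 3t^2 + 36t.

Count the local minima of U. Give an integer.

2

U separates as a function of s plus a function of t, so ∇U=0 decouples.
∂U/∂s = 60s(s - 2)(s + 1)(s + 3) = 0 at s ∈ {-3, -1, 0, 2}; ∂U/∂t = -6(t - 2)(t + 3) = 0 at t ∈ {-3, 2}.
The Hessian is diagonal: diag(U_ss, U_tt). Second derivatives: U_ss(-3)=-1800, U_ss(-1)=360, U_ss(0)=-360, U_ss(2)=1800; U_tt(-3)=30, U_tt(2)=-30.
Local minima occur where both diagonal entries positive: (-1, -3), (2, -3). Count: 2.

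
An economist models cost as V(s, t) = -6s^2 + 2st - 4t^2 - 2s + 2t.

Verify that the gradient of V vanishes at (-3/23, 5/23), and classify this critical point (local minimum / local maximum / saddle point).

local maximum

∇V = (-12s + 2t - 2, 2s - 8t + 2); substituting (-3/23, 5/23) gives ∇V = (0, 0), so (-3/23, 5/23) is indeed a critical point.
The Hessian of V is constant: H = [[-12, 2], [2, -8]].
det(H) = (-12)·(-8) − 2² = 92.
det(H) > 0 and tr(H) = -20 < 0, so H is negative definite and the point is a local maximum.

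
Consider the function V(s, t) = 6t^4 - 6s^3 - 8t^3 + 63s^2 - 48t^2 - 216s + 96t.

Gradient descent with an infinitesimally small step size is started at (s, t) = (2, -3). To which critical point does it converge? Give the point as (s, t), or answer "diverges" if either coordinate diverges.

(3, -2)

V is separable, so gradient descent decouples: s follows -∂V/∂s, t follows -∂V/∂t.
∂V/∂s = -18(s - 4)(s - 3); at s=2 this is -36, so s increases.
∂V/∂t = 24(t - 2)(t - 1)(t + 2); at t=-3 this is -480, so t increases.
s converges to its nearest critical value 3 (a local min of the s-part); t converges to -2. The iterate converges to (3, -2).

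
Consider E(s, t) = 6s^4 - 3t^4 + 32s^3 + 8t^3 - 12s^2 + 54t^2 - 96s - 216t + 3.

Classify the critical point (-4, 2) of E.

local minimum

The mixed partial ∂²E/∂s∂t is 0, so the Hessian at any point is diag(E_ss, E_tt) = diag(24(3s^2 + 8s - 1), 12(-3t^2 + 4t + 9)).
At (-4, 2): H = diag(360, 60).
Both eigenvalues are positive, so H is positive definite: a local minimum.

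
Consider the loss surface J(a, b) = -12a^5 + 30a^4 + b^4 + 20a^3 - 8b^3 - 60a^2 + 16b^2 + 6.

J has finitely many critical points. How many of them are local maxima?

2

J separates as a function of a plus a function of b, so ∇J=0 decouples.
∂J/∂a = -60a(a - 2)(a - 1)(a + 1) = 0 at a ∈ {-1, 0, 1, 2}; ∂J/∂b = 4b(b - 4)(b - 2) = 0 at b ∈ {0, 2, 4}.
The Hessian is diagonal: diag(J_aa, J_bb). Second derivatives: J_aa(-1)=360, J_aa(0)=-120, J_aa(1)=120, J_aa(2)=-360; J_bb(0)=32, J_bb(2)=-16, J_bb(4)=32.
Local maxima occur where both diagonal entries negative: (0, 2), (2, 2). Count: 2.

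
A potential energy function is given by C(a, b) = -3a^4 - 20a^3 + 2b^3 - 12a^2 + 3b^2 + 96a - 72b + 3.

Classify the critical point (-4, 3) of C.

The mixed partial ∂²C/∂a∂b is 0, so the Hessian at any point is diag(C_aa, C_bb) = diag(-12(3a^2 + 10a + 2), 6(2b + 1)).
At (-4, 3): H = diag(-120, 42).
The eigenvalues have opposite signs, so H is indefinite: a saddle point.

saddle point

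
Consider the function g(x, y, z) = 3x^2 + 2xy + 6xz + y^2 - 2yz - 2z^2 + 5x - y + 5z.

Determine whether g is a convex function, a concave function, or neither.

neither

g is quadratic, so its Hessian is the constant matrix H = [[6, 2, 6], [2, 2, -2], [6, -2, -4]].
Leading principal minors: 6, 8, -176.
Neither pattern holds ⇒ H is indefinite ⇒ neither convex nor concave.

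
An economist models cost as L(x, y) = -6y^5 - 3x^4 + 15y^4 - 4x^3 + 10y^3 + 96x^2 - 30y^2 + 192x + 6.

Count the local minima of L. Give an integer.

L separates as a function of x plus a function of y, so ∇L=0 decouples.
∂L/∂x = -12(x - 4)(x + 1)(x + 4) = 0 at x ∈ {-4, -1, 4}; ∂L/∂y = -30y(y - 2)(y - 1)(y + 1) = 0 at y ∈ {-1, 0, 1, 2}.
The Hessian is diagonal: diag(L_xx, L_yy). Second derivatives: L_xx(-4)=-288, L_xx(-1)=180, L_xx(4)=-480; L_yy(-1)=180, L_yy(0)=-60, L_yy(1)=60, L_yy(2)=-180.
Local minima occur where both diagonal entries positive: (-1, -1), (-1, 1). Count: 2.

2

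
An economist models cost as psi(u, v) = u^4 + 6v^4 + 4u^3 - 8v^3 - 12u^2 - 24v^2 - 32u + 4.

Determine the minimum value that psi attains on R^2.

psi(u,v) separates as P(u) + Q(v) + 4, so its minimum is min P + min Q + 4.
P'(u) = 4(u - 2)(u + 1)(u + 4) vanishes at u ∈ {-4, -1, 2}; Q'(v) = 24v(v - 2)(v + 1) vanishes at v ∈ {-1, 0, 2}.
Local minima of P (where P''>0): P(-4)=-64, P(2)=-64. Local minima of Q: Q(-1)=-10, Q(2)=-64.
So the global minimum of psi is P(-4) + Q(2) + 4 = -64 − 64 + 4 = -124, attained at (-4, 2).

-124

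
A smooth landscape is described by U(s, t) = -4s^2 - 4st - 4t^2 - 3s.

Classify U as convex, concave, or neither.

U is quadratic, so its Hessian is the constant matrix H = [[-8, -4], [-4, -8]].
det(H) = 48, tr(H) = -16.
det(H) > 0 and tr(H) < 0, so H is negative definite everywhere: concave.

concave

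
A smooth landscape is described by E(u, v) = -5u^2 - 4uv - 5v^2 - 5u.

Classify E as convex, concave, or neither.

concave

E is quadratic, so its Hessian is the constant matrix H = [[-10, -4], [-4, -10]].
det(H) = 84, tr(H) = -20.
det(H) > 0 and tr(H) < 0, so H is negative definite everywhere: concave.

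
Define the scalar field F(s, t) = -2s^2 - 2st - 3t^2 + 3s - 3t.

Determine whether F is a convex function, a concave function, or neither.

F is quadratic, so its Hessian is the constant matrix H = [[-4, -2], [-2, -6]].
det(H) = 20, tr(H) = -10.
det(H) > 0 and tr(H) < 0, so H is negative definite everywhere: concave.

concave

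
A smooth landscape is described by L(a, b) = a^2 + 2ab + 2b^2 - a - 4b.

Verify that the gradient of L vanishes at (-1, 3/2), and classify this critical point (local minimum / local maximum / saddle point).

local minimum

∇L = (2a + 2b - 1, 2a + 4b - 4); substituting (-1, 3/2) gives ∇L = (0, 0), so (-1, 3/2) is indeed a critical point.
The Hessian of L is constant: H = [[2, 2], [2, 4]].
det(H) = 2·4 − 2² = 4.
det(H) > 0 and tr(H) = 6 > 0, so H is positive definite and the point is a local minimum.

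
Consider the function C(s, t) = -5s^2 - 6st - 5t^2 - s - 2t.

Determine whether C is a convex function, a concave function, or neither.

C is quadratic, so its Hessian is the constant matrix H = [[-10, -6], [-6, -10]].
det(H) = 64, tr(H) = -20.
det(H) > 0 and tr(H) < 0, so H is negative definite everywhere: concave.

concave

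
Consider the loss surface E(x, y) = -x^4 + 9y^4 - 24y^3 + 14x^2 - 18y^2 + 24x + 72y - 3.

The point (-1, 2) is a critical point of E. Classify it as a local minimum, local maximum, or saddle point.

The mixed partial ∂²E/∂x∂y is 0, so the Hessian at any point is diag(E_xx, E_yy) = diag(4(-3x^2 + 7), 36(3y^2 - 4y - 1)).
At (-1, 2): H = diag(16, 108).
Both eigenvalues are positive, so H is positive definite: a local minimum.

local minimum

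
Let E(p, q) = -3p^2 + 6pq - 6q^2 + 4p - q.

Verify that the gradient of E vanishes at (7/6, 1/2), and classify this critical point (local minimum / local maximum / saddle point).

∇E = (-6p + 6q + 4, 6p - 12q - 1); substituting (7/6, 1/2) gives ∇E = (0, 0), so (7/6, 1/2) is indeed a critical point.
The Hessian of E is constant: H = [[-6, 6], [6, -12]].
det(H) = (-6)·(-12) − 6² = 36.
det(H) > 0 and tr(H) = -18 < 0, so H is negative definite and the point is a local maximum.

local maximum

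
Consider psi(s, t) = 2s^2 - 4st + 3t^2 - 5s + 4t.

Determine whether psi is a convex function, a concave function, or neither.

psi is quadratic, so its Hessian is the constant matrix H = [[4, -4], [-4, 6]].
det(H) = 8, tr(H) = 10.
det(H) > 0 and tr(H) > 0, so H is positive definite everywhere: convex.

convex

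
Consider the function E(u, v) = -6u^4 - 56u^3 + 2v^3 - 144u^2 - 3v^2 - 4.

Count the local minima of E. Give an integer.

1

E separates as a function of u plus a function of v, so ∇E=0 decouples.
∂E/∂u = -24u(u + 3)(u + 4) = 0 at u ∈ {-4, -3, 0}; ∂E/∂v = 6v(v - 1) = 0 at v ∈ {0, 1}.
The Hessian is diagonal: diag(E_uu, E_vv). Second derivatives: E_uu(-4)=-96, E_uu(-3)=72, E_uu(0)=-288; E_vv(0)=-6, E_vv(1)=6.
Local minima occur where both diagonal entries positive: (-3, 1). Count: 1.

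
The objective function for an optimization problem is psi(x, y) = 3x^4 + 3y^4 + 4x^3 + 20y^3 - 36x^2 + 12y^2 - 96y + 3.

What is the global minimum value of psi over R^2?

-247

psi(x,y) separates as P(x) + Q(y) + 3, so its minimum is min P + min Q + 3.
P'(x) = 12x(x - 2)(x + 3) vanishes at x ∈ {-3, 0, 2}; Q'(y) = 12(y - 1)(y + 2)(y + 4) vanishes at y ∈ {-4, -2, 1}.
Local minima of P (where P''>0): P(-3)=-189, P(2)=-64. Local minima of Q: Q(-4)=64, Q(1)=-61.
So the global minimum of psi is P(-3) + Q(1) + 3 = -189 − 61 + 3 = -247, attained at (-3, 1).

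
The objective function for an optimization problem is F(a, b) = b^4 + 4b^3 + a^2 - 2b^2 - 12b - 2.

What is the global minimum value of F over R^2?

F(a,b) separates as P(a) + Q(b) − 2, so its minimum is min P + min Q − 2.
P'(a) = 2a vanishes at a ∈ {0}; Q'(b) = 4(b - 1)(b + 1)(b + 3) vanishes at b ∈ {-3, -1, 1}.
Local minima of P (where P''>0): P(0)=0. Local minima of Q: Q(-3)=-9, Q(1)=-9.
So the global minimum of F is P(0) + Q(-3) − 2 = 0 − 9 − 2 = -11, attained at (0, -3).

-11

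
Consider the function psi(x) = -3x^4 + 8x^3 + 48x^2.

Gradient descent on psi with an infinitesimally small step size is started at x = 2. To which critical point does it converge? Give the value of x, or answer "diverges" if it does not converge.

psi'(x) = -12x(x - 4)(x + 2), so psi'(2) = 192.
Gradient descent moves in the -psi' direction, i.e. x is decreasing.
The nearest critical point in that direction is x = 0, where psi'' = 96 > 0 (a local minimum). The iterate converges there.

0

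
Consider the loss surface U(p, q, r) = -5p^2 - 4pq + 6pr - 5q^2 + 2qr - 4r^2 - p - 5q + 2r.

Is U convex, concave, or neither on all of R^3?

U is quadratic, so its Hessian is the constant matrix H = [[-10, -4, 6], [-4, -10, 2], [6, 2, -8]].
Leading principal minors: -10, 84, -368.
Signs alternate −, +, − ⇒ H ≺ 0 ⇒ concave.

concave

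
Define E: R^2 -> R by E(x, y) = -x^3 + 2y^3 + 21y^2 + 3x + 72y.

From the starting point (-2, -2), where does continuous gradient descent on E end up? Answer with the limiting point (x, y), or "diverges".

E is separable, so gradient descent decouples: x follows -∂E/∂x, y follows -∂E/∂y.
∂E/∂x = -3(x - 1)(x + 1); at x=-2 this is -9, so x increases.
∂E/∂y = 6(y + 3)(y + 4); at y=-2 this is 12, so y decreases.
x converges to its nearest critical value -1 (a local min of the x-part); y converges to -3. The iterate converges to (-1, -3).

(-1, -3)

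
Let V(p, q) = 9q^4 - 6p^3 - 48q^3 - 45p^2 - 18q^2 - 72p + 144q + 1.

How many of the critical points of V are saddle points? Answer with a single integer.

3

V separates as a function of p plus a function of q, so ∇V=0 decouples.
∂V/∂p = -18(p + 1)(p + 4) = 0 at p ∈ {-4, -1}; ∂V/∂q = 36(q - 4)(q - 1)(q + 1) = 0 at q ∈ {-1, 1, 4}.
The Hessian is diagonal: diag(V_pp, V_qq). Second derivatives: V_pp(-4)=54, V_pp(-1)=-54; V_qq(-1)=360, V_qq(1)=-216, V_qq(4)=540.
Saddle points occur where the two diagonal entries have opposite signs: (-4, 1), (-1, -1), (-1, 4). Count: 3.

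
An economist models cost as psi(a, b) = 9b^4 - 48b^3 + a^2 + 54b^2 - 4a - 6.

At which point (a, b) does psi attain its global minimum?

psi(a,b) separates as P(a) + Q(b) − 6, so its minimum is min P + min Q − 6.
P'(a) = 2a - 4 vanishes at a ∈ {2}; Q'(b) = 36b(b - 3)(b - 1) vanishes at b ∈ {0, 1, 3}.
Local minima of P (where P''>0): P(2)=-4. Local minima of Q: Q(0)=0, Q(3)=-81.
So the global minimum of psi is P(2) + Q(3) − 6 = -4 − 81 − 6 = -91, attained at (2, 3).

(2, 3)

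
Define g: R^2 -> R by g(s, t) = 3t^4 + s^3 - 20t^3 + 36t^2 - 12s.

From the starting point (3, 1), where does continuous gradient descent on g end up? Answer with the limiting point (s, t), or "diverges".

(2, 0)

g is separable, so gradient descent decouples: s follows -∂g/∂s, t follows -∂g/∂t.
∂g/∂s = 3(s - 2)(s + 2); at s=3 this is 15, so s decreases.
∂g/∂t = 12t(t - 3)(t - 2); at t=1 this is 24, so t decreases.
s converges to its nearest critical value 2 (a local min of the s-part); t converges to 0. The iterate converges to (2, 0).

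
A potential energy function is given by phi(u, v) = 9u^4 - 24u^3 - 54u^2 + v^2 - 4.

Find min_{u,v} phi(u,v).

phi(u,v) separates as P(u) + Q(v) − 4, so its minimum is min P + min Q − 4.
P'(u) = 36u(u - 3)(u + 1) vanishes at u ∈ {-1, 0, 3}; Q'(v) = 2v vanishes at v ∈ {0}.
Local minima of P (where P''>0): P(-1)=-21, P(3)=-405. Local minima of Q: Q(0)=0.
So the global minimum of phi is P(3) + Q(0) − 4 = -405 + 0 − 4 = -409, attained at (3, 0).

-409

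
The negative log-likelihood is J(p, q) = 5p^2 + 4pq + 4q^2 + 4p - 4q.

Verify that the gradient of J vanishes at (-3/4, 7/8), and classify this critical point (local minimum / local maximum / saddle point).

local minimum

∇J = (10p + 4q + 4, 4p + 8q - 4); substituting (-3/4, 7/8) gives ∇J = (0, 0), so (-3/4, 7/8) is indeed a critical point.
The Hessian of J is constant: H = [[10, 4], [4, 8]].
det(H) = 10·8 − 4² = 64.
det(H) > 0 and tr(H) = 18 > 0, so H is positive definite and the point is a local minimum.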